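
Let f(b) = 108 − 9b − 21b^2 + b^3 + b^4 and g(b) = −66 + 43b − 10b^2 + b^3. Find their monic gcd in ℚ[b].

By polynomial division,
  b^4 + b^3 − 21b^2 − 9b + 108 = (b + 11)(b^3 − 10b^2 + 43b − 66) + (46b^2 − 416b + 834)
  b^3 − 10b^2 + 43b − 66 = ((1/46)b − 11/529)(46b^2 − 416b + 834) + ((8580/529)b − 25740/529)
  46b^2 − 416b + 834 = ((12167/4290)b − 73531/4290)((8580/529)b − 25740/529) + (0)
Last nonzero remainder: (8580/529)b − 25740/529. Dividing through by 8580/529 gives the monic gcd b − 3.

−3 + b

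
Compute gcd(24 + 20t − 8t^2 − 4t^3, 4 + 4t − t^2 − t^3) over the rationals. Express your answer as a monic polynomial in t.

−2 − t + t^2

By polynomial division,
  −4t^3 − 8t^2 + 20t + 24 = (4)(−t^3 − t^2 + 4t + 4) + (−4t^2 + 4t + 8)
  −t^3 − t^2 + 4t + 4 = ((1/4)t + 1/2)(−4t^2 + 4t + 8) + (0)
Last nonzero remainder: −4t^2 + 4t + 8. Dividing through by −4 gives the monic gcd t^2 − t − 2.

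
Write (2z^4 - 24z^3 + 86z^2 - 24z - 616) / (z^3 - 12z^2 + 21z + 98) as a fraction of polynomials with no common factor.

(2z^2 - 14z + 44)/(z - 7)

Apply the Euclidean algorithm:
  2z^4 - 24z^3 + 86z^2 - 24z - 616 = (2z)(z^3 - 12z^2 + 21z + 98) + (44z^2 - 220z - 616)
  z^3 - 12z^2 + 21z + 98 = ((1/44)z - 7/44)(44z^2 - 220z - 616) + (0)
Last nonzero remainder: 44z^2 - 220z - 616. Dividing through by 44 gives the monic gcd z^2 - 5z - 14.
Cancel z^2 - 5z - 14 from numerator and denominator to get the reduced form.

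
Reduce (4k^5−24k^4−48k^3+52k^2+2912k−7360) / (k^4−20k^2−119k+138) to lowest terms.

(4k^3−52k^2+224k−320)/(k^2−7k+6)

Repeated division with remainder:
  4k^5−24k^4−48k^3+52k^2+2912k−7360 = (4k−24)(k^4−20k^2−119k+138) + (32k^3+48k^2−496k−4048)
  k^4−20k^2−119k+138 = ((1/32)k−3/64)(32k^3+48k^2−496k−4048) + (−(9/4)k^2−(63/4)k−207/4)
  32k^3+48k^2−496k−4048 = (−(128/9)k+704/9)(−(9/4)k^2−(63/4)k−207/4) + (0)
Last nonzero remainder: −(9/4)k^2−(63/4)k−207/4. Dividing through by −9/4 gives the monic gcd k^2+7k+23.
Cancel k^2+7k+23 from numerator and denominator to get the reduced form.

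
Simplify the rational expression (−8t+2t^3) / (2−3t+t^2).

Repeated division with remainder:
  2t^3−8t = (2t+6)(t^2−3t+2) + (6t−12)
  t^2−3t+2 = ((1/6)t−1/6)(6t−12) + (0)
Last nonzero remainder: 6t−12. Dividing through by 6 gives the monic gcd t−2.
Cancel t−2 from numerator and denominator to get the reduced form.

(4t+2t^2)/(−1+t)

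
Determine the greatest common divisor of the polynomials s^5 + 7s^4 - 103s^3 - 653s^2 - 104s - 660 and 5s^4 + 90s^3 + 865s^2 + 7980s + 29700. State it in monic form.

s^2 + 17s + 66

Euclidean algorithm in ℚ[s]:
  s^5 + 7s^4 - 103s^3 - 653s^2 - 104s - 660 = ((1/5)s - 11/5)(5s^4 + 90s^3 + 865s^2 + 7980s + 29700) + (-78s^3 - 346s^2 + 11512s + 64680)
  5s^4 + 90s^3 + 865s^2 + 7980s + 29700 = (-(5/78)s - 2645/3042)(-78s^3 - 346s^2 + 11512s + 64680) + ((1980500/1521)s^2 + (33668500/1521)s + 43571000/507)
  -78s^3 - 346s^2 + 11512s + 64680 = (-(59319/990250)s + 74529/99025)((1980500/1521)s^2 + (33668500/1521)s + 43571000/507) + (0)
Last nonzero remainder: (1980500/1521)s^2 + (33668500/1521)s + 43571000/507. Dividing through by 1980500/1521 gives the monic gcd s^2 + 17s + 66.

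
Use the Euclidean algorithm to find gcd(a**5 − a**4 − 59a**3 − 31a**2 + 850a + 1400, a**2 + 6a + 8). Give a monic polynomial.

a**2 + 6a + 8

By polynomial division,
  a**5 − a**4 − 59a**3 − 31a**2 + 850a + 1400 = (a**3 − 7a**2 − 25a + 175)(a**2 + 6a + 8) + (0)
The last nonzero remainder a**2 + 6a + 8 is already monic.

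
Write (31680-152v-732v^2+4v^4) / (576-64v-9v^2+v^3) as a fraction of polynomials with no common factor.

(-3960-476v+32v^2+4v^3)/(-72-v+v^2)

Apply the Euclidean algorithm:
  4v^4-732v^2-152v+31680 = (4v+36)(v^3-9v^2-64v+576) + (-152v^2-152v+10944)
  v^3-9v^2-64v+576 = (-(1/152)v+5/76)(-152v^2-152v+10944) + (18v-144)
  -152v^2-152v+10944 = (-(76/9)v-76)(18v-144) + (0)
Last nonzero remainder: 18v-144. Dividing through by 18 gives the monic gcd v-8.
Cancel v-8 from numerator and denominator to get the reduced form.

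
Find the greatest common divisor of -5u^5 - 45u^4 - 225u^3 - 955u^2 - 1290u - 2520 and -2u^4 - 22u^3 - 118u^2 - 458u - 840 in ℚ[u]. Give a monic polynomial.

Apply the Euclidean algorithm:
  -5u^5 - 45u^4 - 225u^3 - 955u^2 - 1290u - 2520 = ((5/2)u - 5)(-2u^4 - 22u^3 - 118u^2 - 458u - 840) + (-40u^3 - 400u^2 - 1480u - 6720)
  -2u^4 - 22u^3 - 118u^2 - 458u - 840 = ((1/20)u + 1/20)(-40u^3 - 400u^2 - 1480u - 6720) + (-24u^2 - 48u - 504)
  -40u^3 - 400u^2 - 1480u - 6720 = ((5/3)u + 40/3)(-24u^2 - 48u - 504) + (0)
Last nonzero remainder: -24u^2 - 48u - 504. Dividing through by -24 gives the monic gcd u^2 + 2u + 21.

u^2 + 2u + 21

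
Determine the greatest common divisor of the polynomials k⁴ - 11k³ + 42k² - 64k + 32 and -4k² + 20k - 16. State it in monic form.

Euclidean algorithm in ℚ[k]:
  k⁴ - 11k³ + 42k² - 64k + 32 = (-(1/4)k² + (3/2)k - 2)(-4k² + 20k - 16) + (0)
Last nonzero remainder: -4k² + 20k - 16. Dividing through by -4 gives the monic gcd k² - 5k + 4.

k² - 5k + 4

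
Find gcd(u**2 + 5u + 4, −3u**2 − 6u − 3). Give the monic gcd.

By polynomial division,
  u**2 + 5u + 4 = (−1/3)(−3u**2 − 6u − 3) + (3u + 3)
  −3u**2 − 6u − 3 = (−u − 1)(3u + 3) + (0)
Last nonzero remainder: 3u + 3. Dividing through by 3 gives the monic gcd u + 1.

u + 1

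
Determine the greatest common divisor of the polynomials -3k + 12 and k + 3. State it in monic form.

Apply the Euclidean algorithm:
  -3k + 12 = (-3)(k + 3) + (21)
  k + 3 = ((1/21)k + 1/7)(21) + (0)
The last nonzero remainder is the constant 21, so the polynomials are coprime and gcd = 1.

1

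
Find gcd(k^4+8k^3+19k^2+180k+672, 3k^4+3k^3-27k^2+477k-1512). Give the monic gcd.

Repeated division with remainder:
  k^4+8k^3+19k^2+180k+672 = (1/3)(3k^4+3k^3-27k^2+477k-1512) + (7k^3+28k^2+21k+1176)
  3k^4+3k^3-27k^2+477k-1512 = ((3/7)k-9/7)(7k^3+28k^2+21k+1176) + (0)
Last nonzero remainder: 7k^3+28k^2+21k+1176. Dividing through by 7 gives the monic gcd k^3+4k^2+3k+168.

k^3+4k^2+3k+168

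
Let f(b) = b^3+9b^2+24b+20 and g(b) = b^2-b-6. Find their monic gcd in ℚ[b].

b+2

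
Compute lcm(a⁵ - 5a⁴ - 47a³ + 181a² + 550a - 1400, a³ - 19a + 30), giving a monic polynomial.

Repeated division with remainder:
  a⁵ - 5a⁴ - 47a³ + 181a² + 550a - 1400 = (a² - 5a - 28)(a³ - 19a + 30) + (56a² + 168a - 560)
  a³ - 19a + 30 = ((1/56)a - 3/56)(56a² + 168a - 560) + (0)
Last nonzero remainder: 56a² + 168a - 560. Dividing through by 56 gives the monic gcd a² + 3a - 10.
Then lcm(f, g) = f·g / gcd(f, g); expanding and making the result monic gives the answer.

a⁶ - 8a⁵ - 32a⁴ + 322a³ + 7a² - 3050a + 4200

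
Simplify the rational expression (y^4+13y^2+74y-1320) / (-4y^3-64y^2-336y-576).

Repeated division with remainder:
  y^4+13y^2+74y-1320 = (-(1/4)y+4)(-4y^3-64y^2-336y-576) + (185y^2+1274y+984)
  -4y^3-64y^2-336y-576 = (-(4/185)y-6744/34225)(185y^2+1274y+984) + (-(2179584/34225)y-13077504/34225)
  185y^2+1274y+984 = (-(6331625/2179584)y-1403225/544896)(-(2179584/34225)y-13077504/34225) + (0)
Last nonzero remainder: -(2179584/34225)y-13077504/34225. Dividing through by -2179584/34225 gives the monic gcd y+6.
Cancel y+6 from numerator and denominator to get the reduced form.

(-y^3+6y^2-49y+220)/(4y^2+40y+96)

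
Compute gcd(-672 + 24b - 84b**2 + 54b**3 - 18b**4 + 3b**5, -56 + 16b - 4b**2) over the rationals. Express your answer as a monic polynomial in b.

14 - 4b + b**2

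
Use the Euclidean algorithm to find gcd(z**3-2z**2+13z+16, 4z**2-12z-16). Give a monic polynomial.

z+1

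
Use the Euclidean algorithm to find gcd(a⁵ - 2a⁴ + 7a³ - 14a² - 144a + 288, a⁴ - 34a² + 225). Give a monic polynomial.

a² - 9

Repeated division with remainder:
  a⁵ - 2a⁴ + 7a³ - 14a² - 144a + 288 = (a - 2)(a⁴ - 34a² + 225) + (41a³ - 82a² - 369a + 738)
  a⁴ - 34a² + 225 = ((1/41)a + 2/41)(41a³ - 82a² - 369a + 738) + (-21a² + 189)
  41a³ - 82a² - 369a + 738 = (-(41/21)a + 82/21)(-21a² + 189) + (0)
Last nonzero remainder: -21a² + 189. Dividing through by -21 gives the monic gcd a² - 9.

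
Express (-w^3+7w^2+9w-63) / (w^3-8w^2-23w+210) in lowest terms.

Repeated division with remainder:
  -w^3+7w^2+9w-63 = (-1)(w^3-8w^2-23w+210) + (-w^2-14w+147)
  w^3-8w^2-23w+210 = (-w+22)(-w^2-14w+147) + (432w-3024)
  -w^2-14w+147 = (-(1/432)w-7/144)(432w-3024) + (0)
Last nonzero remainder: 432w-3024. Dividing through by 432 gives the monic gcd w-7.
Cancel w-7 from numerator and denominator to get the reduced form.

(-w^2+9)/(w^2-w-30)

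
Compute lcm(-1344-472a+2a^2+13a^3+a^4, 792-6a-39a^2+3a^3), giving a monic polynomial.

14784+3848a-494a^2-141a^3+2a^4+a^5

Euclidean algorithm in ℚ[a]:
  a^4+13a^3+2a^2-472a-1344 = ((1/3)a+26/3)(3a^3-39a^2-6a+792) + (342a^2-684a-8208)
  3a^3-39a^2-6a+792 = ((1/114)a-11/114)(342a^2-684a-8208) + (0)
Last nonzero remainder: 342a^2-684a-8208. Dividing through by 342 gives the monic gcd a^2-2a-24.
Then lcm(f, g) = f·g / gcd(f, g); expanding and making the result monic gives the answer.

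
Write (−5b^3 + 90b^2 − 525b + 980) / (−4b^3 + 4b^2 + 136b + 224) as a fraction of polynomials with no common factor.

(5b^2 − 55b + 140)/(4b^2 + 24b + 32)

Apply the Euclidean algorithm:
  −5b^3 + 90b^2 − 525b + 980 = (5/4)(−4b^3 + 4b^2 + 136b + 224) + (85b^2 − 695b + 700)
  −4b^3 + 4b^2 + 136b + 224 = (−(4/85)b − 488/1445)(85b^2 − 695b + 700) + (−(19008/289)b + 133056/289)
  85b^2 − 695b + 700 = (−(24565/19008)b + 7225/4752)(−(19008/289)b + 133056/289) + (0)
Last nonzero remainder: −(19008/289)b + 133056/289. Dividing through by −19008/289 gives the monic gcd b − 7.
Cancel b − 7 from numerator and denominator to get the reduced form.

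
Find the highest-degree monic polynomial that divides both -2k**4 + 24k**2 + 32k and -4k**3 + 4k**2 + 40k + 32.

k**2 - 2k - 8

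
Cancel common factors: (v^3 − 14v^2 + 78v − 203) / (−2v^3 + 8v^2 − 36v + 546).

(−v^2 + 7v − 29)/(2v^2 + 6v + 78)

Repeated division with remainder:
  v^3 − 14v^2 + 78v − 203 = (−1/2)(−2v^3 + 8v^2 − 36v + 546) + (−10v^2 + 60v + 70)
  −2v^3 + 8v^2 − 36v + 546 = ((1/5)v + 2/5)(−10v^2 + 60v + 70) + (−74v + 518)
  −10v^2 + 60v + 70 = ((5/37)v + 5/37)(−74v + 518) + (0)
Last nonzero remainder: −74v + 518. Dividing through by −74 gives the monic gcd v − 7.
Cancel v − 7 from numerator and denominator to get the reduced form.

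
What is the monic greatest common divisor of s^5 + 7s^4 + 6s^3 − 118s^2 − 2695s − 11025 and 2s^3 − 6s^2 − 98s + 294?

s^2 − 49

By polynomial division,
  s^5 + 7s^4 + 6s^3 − 118s^2 − 2695s − 11025 = ((1/2)s^2 + 5s + 85/2)(2s^3 − 6s^2 − 98s + 294) + (480s^2 − 23520)
  2s^3 − 6s^2 − 98s + 294 = ((1/240)s − 1/80)(480s^2 − 23520) + (0)
Last nonzero remainder: 480s^2 − 23520. Dividing through by 480 gives the monic gcd s^2 − 49.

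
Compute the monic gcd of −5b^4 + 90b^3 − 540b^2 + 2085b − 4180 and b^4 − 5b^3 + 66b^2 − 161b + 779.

b^2 − 3b + 19

By polynomial division,
  −5b^4 + 90b^3 − 540b^2 + 2085b − 4180 = (−5)(b^4 − 5b^3 + 66b^2 − 161b + 779) + (65b^3 − 210b^2 + 1280b − 285)
  b^4 − 5b^3 + 66b^2 − 161b + 779 = ((1/65)b − 23/845)(65b^3 − 210b^2 + 1280b − 285) + ((6860/169)b^2 − (20580/169)b + 130340/169)
  65b^3 − 210b^2 + 1280b − 285 = ((2197/1372)b − 507/1372)((6860/169)b^2 − (20580/169)b + 130340/169) + (0)
Last nonzero remainder: (6860/169)b^2 − (20580/169)b + 130340/169. Dividing through by 6860/169 gives the monic gcd b^2 − 3b + 19.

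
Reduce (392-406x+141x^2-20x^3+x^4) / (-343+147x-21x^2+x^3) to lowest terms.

Apply the Euclidean algorithm:
  x^4-20x^3+141x^2-406x+392 = (x+1)(x^3-21x^2+147x-343) + (15x^2-210x+735)
  x^3-21x^2+147x-343 = ((1/15)x-7/15)(15x^2-210x+735) + (0)
Last nonzero remainder: 15x^2-210x+735. Dividing through by 15 gives the monic gcd x^2-14x+49.
Cancel x^2-14x+49 from numerator and denominator to get the reduced form.

(8-6x+x^2)/(-7+x)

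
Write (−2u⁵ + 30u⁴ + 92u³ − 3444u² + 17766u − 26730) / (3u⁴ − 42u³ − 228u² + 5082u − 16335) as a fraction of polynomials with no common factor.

(−2u² + 24u − 54)/(3u − 33)

Apply the Euclidean algorithm:
  −2u⁵ + 30u⁴ + 92u³ − 3444u² + 17766u − 26730 = (−(2/3)u + 2/3)(3u⁴ − 42u³ − 228u² + 5082u − 16335) + (−32u³ + 96u² + 3488u − 15840)
  3u⁴ − 42u³ − 228u² + 5082u − 16335 = (−(3/32)u + 33/32)(−32u³ + 96u² + 3488u − 15840) + (0)
Last nonzero remainder: −32u³ + 96u² + 3488u − 15840. Dividing through by −32 gives the monic gcd u³ − 3u² − 109u + 495.
Cancel u³ − 3u² − 109u + 495 from numerator and denominator to get the reduced form.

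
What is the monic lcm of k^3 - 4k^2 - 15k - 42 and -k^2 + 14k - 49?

k^4 - 11k^3 + 13k^2 + 63k + 294

Repeated division with remainder:
  k^3 - 4k^2 - 15k - 42 = (-k - 10)(-k^2 + 14k - 49) + (76k - 532)
  -k^2 + 14k - 49 = (-(1/76)k + 7/76)(76k - 532) + (0)
Last nonzero remainder: 76k - 532. Dividing through by 76 gives the monic gcd k - 7.
Then lcm(f, g) = f·g / gcd(f, g); expanding and making the result monic gives the answer.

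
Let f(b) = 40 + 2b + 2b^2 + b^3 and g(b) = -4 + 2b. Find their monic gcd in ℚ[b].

1

Apply the Euclidean algorithm:
  b^3 + 2b^2 + 2b + 40 = ((1/2)b^2 + 2b + 5)(2b - 4) + (60)
  2b - 4 = ((1/30)b - 1/15)(60) + (0)
The last nonzero remainder is the constant 60, so the polynomials are coprime and gcd = 1.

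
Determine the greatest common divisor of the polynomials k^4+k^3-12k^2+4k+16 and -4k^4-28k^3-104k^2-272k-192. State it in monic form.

Apply the Euclidean algorithm:
  k^4+k^3-12k^2+4k+16 = (-1/4)(-4k^4-28k^3-104k^2-272k-192) + (-6k^3-38k^2-64k-32)
  -4k^4-28k^3-104k^2-272k-192 = ((2/3)k+4/9)(-6k^3-38k^2-64k-32) + (-(400/9)k^2-(2000/9)k-1600/9)
  -6k^3-38k^2-64k-32 = ((27/200)k+9/50)(-(400/9)k^2-(2000/9)k-1600/9) + (0)
Last nonzero remainder: -(400/9)k^2-(2000/9)k-1600/9. Dividing through by -400/9 gives the monic gcd k^2+5k+4.

k^2+5k+4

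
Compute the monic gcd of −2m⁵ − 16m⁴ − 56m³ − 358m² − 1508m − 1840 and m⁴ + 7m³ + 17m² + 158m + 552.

m³ + m² + 11m + 92

By polynomial division,
  −2m⁵ − 16m⁴ − 56m³ − 358m² − 1508m − 1840 = (−2m − 2)(m⁴ + 7m³ + 17m² + 158m + 552) + (−8m³ − 8m² − 88m − 736)
  m⁴ + 7m³ + 17m² + 158m + 552 = (−(1/8)m − 3/4)(−8m³ − 8m² − 88m − 736) + (0)
Last nonzero remainder: −8m³ − 8m² − 88m − 736. Dividing through by −8 gives the monic gcd m³ + m² + 11m + 92.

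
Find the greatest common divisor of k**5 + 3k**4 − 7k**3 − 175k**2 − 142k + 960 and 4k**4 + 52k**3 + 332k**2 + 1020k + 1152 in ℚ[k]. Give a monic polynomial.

k**3 + 10k**2 + 53k + 96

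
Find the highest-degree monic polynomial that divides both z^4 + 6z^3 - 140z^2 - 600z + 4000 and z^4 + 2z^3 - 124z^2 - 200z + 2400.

z^3 - 4z^2 - 100z + 400

Euclidean algorithm in ℚ[z]:
  z^4 + 6z^3 - 140z^2 - 600z + 4000 = (z^4 + 2z^3 - 124z^2 - 200z + 2400) + (4z^3 - 16z^2 - 400z + 1600)
  z^4 + 2z^3 - 124z^2 - 200z + 2400 = ((1/4)z + 3/2)(4z^3 - 16z^2 - 400z + 1600) + (0)
Last nonzero remainder: 4z^3 - 16z^2 - 400z + 1600. Dividing through by 4 gives the monic gcd z^3 - 4z^2 - 100z + 400.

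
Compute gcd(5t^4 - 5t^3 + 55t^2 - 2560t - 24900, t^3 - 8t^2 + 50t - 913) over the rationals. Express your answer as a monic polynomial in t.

t^2 + 3t + 83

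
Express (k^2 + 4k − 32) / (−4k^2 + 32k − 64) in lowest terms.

Euclidean algorithm in ℚ[k]:
  k^2 + 4k − 32 = (−1/4)(−4k^2 + 32k − 64) + (12k − 48)
  −4k^2 + 32k − 64 = (−(1/3)k + 4/3)(12k − 48) + (0)
Last nonzero remainder: 12k − 48. Dividing through by 12 gives the monic gcd k − 4.
Cancel k − 4 from numerator and denominator to get the reduced form.

(−k − 8)/(4k − 16)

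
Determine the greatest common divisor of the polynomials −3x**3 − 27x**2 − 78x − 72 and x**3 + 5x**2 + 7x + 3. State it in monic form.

Apply the Euclidean algorithm:
  −3x**3 − 27x**2 − 78x − 72 = (−3)(x**3 + 5x**2 + 7x + 3) + (−12x**2 − 57x − 63)
  x**3 + 5x**2 + 7x + 3 = (−(1/12)x − 1/48)(−12x**2 − 57x − 63) + ((9/16)x + 27/16)
  −12x**2 − 57x − 63 = (−(64/3)x − 112/3)((9/16)x + 27/16) + (0)
Last nonzero remainder: (9/16)x + 27/16. Dividing through by 9/16 gives the monic gcd x + 3.

x + 3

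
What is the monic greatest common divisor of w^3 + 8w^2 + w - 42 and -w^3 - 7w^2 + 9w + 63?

w^2 + 10w + 21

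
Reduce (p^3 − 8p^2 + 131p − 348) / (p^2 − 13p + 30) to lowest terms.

(p^2 − 5p + 116)/(p − 10)

Euclidean algorithm in ℚ[p]:
  p^3 − 8p^2 + 131p − 348 = (p + 5)(p^2 − 13p + 30) + (166p − 498)
  p^2 − 13p + 30 = ((1/166)p − 5/83)(166p − 498) + (0)
Last nonzero remainder: 166p − 498. Dividing through by 166 gives the monic gcd p − 3.
Cancel p − 3 from numerator and denominator to get the reduced form.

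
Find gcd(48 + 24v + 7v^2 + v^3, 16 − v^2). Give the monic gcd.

Repeated division with remainder:
  v^3 + 7v^2 + 24v + 48 = (−v − 7)(−v^2 + 16) + (40v + 160)
  −v^2 + 16 = (−(1/40)v + 1/10)(40v + 160) + (0)
Last nonzero remainder: 40v + 160. Dividing through by 40 gives the monic gcd v + 4.

4 + v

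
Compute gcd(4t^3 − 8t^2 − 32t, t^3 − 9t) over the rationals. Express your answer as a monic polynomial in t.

Apply the Euclidean algorithm:
  4t^3 − 8t^2 − 32t = (4)(t^3 − 9t) + (−8t^2 + 4t)
  t^3 − 9t = (−(1/8)t − 1/16)(−8t^2 + 4t) + (−(35/4)t)
  −8t^2 + 4t = ((32/35)t − 16/35)(−(35/4)t) + (0)
Last nonzero remainder: −(35/4)t. Dividing through by −35/4 gives the monic gcd t.

t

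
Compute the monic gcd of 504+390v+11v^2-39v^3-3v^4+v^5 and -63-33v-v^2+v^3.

By polynomial division,
  v^5-3v^4-39v^3+11v^2+390v+504 = (v^2-2v-8)(v^3-v^2-33v-63) + (0)
The last nonzero remainder v^3-v^2-33v-63 is already monic.

-63-33v-v^2+v^3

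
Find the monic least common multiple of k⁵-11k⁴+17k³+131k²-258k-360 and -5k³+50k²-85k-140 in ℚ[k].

k⁶-18k⁵+94k⁴+12k³-1175k²+1446k+2520

By polynomial division,
  k⁵-11k⁴+17k³+131k²-258k-360 = (-(1/5)k²+(1/5)k+2)(-5k³+50k²-85k-140) + (20k²-60k-80)
  -5k³+50k²-85k-140 = (-(1/4)k+7/4)(20k²-60k-80) + (0)
Last nonzero remainder: 20k²-60k-80. Dividing through by 20 gives the monic gcd k²-3k-4.
Then lcm(f, g) = f·g / gcd(f, g); expanding and making the result monic gives the answer.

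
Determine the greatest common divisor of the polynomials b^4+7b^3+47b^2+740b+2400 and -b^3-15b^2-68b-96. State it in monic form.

b^2+12b+32

Repeated division with remainder:
  b^4+7b^3+47b^2+740b+2400 = (-b+8)(-b^3-15b^2-68b-96) + (99b^2+1188b+3168)
  -b^3-15b^2-68b-96 = (-(1/99)b-1/33)(99b^2+1188b+3168) + (0)
Last nonzero remainder: 99b^2+1188b+3168. Dividing through by 99 gives the monic gcd b^2+12b+32.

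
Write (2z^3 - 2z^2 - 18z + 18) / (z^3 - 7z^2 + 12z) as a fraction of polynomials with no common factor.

(2z^2 + 4z - 6)/(z^2 - 4z)

Apply the Euclidean algorithm:
  2z^3 - 2z^2 - 18z + 18 = (2)(z^3 - 7z^2 + 12z) + (12z^2 - 42z + 18)
  z^3 - 7z^2 + 12z = ((1/12)z - 7/24)(12z^2 - 42z + 18) + (-(7/4)z + 21/4)
  12z^2 - 42z + 18 = (-(48/7)z + 24/7)(-(7/4)z + 21/4) + (0)
Last nonzero remainder: -(7/4)z + 21/4. Dividing through by -7/4 gives the monic gcd z - 3.
Cancel z - 3 from numerator and denominator to get the reduced form.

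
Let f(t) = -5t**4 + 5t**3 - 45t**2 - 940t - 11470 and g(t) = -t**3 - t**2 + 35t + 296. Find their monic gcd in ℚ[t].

Euclidean algorithm in ℚ[t]:
  -5t**4 + 5t**3 - 45t**2 - 940t - 11470 = (5t - 10)(-t**3 - t**2 + 35t + 296) + (-230t**2 - 2070t - 8510)
  -t**3 - t**2 + 35t + 296 = ((1/230)t - 4/115)(-230t**2 - 2070t - 8510) + (0)
Last nonzero remainder: -230t**2 - 2070t - 8510. Dividing through by -230 gives the monic gcd t**2 + 9t + 37.

t**2 + 9t + 37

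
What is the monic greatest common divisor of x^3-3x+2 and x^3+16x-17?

Euclidean algorithm in ℚ[x]:
  x^3-3x+2 = (x^3+16x-17) + (-19x+19)
  x^3+16x-17 = (-(1/19)x^2-(1/19)x-17/19)(-19x+19) + (0)
Last nonzero remainder: -19x+19. Dividing through by -19 gives the monic gcd x-1.

x-1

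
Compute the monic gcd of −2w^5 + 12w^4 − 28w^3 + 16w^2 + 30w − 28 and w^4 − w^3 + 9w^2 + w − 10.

Euclidean algorithm in ℚ[w]:
  −2w^5 + 12w^4 − 28w^3 + 16w^2 + 30w − 28 = (−2w + 10)(w^4 − w^3 + 9w^2 + w − 10) + (−72w^2 + 72)
  w^4 − w^3 + 9w^2 + w − 10 = (−(1/72)w^2 + (1/72)w − 5/36)(−72w^2 + 72) + (0)
Last nonzero remainder: −72w^2 + 72. Dividing through by −72 gives the monic gcd w^2 − 1.

w^2 − 1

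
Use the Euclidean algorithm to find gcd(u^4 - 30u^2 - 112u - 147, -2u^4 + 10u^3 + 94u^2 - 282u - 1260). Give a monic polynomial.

u^2 - 4u - 21

Apply the Euclidean algorithm:
  u^4 - 30u^2 - 112u - 147 = (-1/2)(-2u^4 + 10u^3 + 94u^2 - 282u - 1260) + (5u^3 + 17u^2 - 253u - 777)
  -2u^4 + 10u^3 + 94u^2 - 282u - 1260 = (-(2/5)u + 84/25)(5u^3 + 17u^2 - 253u - 777) + (-(1608/25)u^2 + (6432/25)u + 33768/25)
  5u^3 + 17u^2 - 253u - 777 = (-(125/1608)u - 925/1608)(-(1608/25)u^2 + (6432/25)u + 33768/25) + (0)
Last nonzero remainder: -(1608/25)u^2 + (6432/25)u + 33768/25. Dividing through by -1608/25 gives the monic gcd u^2 - 4u - 21.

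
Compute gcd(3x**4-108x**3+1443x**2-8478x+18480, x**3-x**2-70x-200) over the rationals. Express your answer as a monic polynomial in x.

Repeated division with remainder:
  3x**4-108x**3+1443x**2-8478x+18480 = (3x-105)(x**3-x**2-70x-200) + (1548x**2-15228x-2520)
  x**3-x**2-70x-200 = ((1/1548)x+95/16641)(1548x**2-15228x-2520) + ((34320/1849)x-343200/1849)
  1548x**2-15228x-2520 = ((238521/2860)x+38829/2860)((34320/1849)x-343200/1849) + (0)
Last nonzero remainder: (34320/1849)x-343200/1849. Dividing through by 34320/1849 gives the monic gcd x-10.

x-10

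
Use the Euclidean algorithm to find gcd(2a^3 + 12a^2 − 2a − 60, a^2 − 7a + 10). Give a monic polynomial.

a − 2

Euclidean algorithm in ℚ[a]:
  2a^3 + 12a^2 − 2a − 60 = (2a + 26)(a^2 − 7a + 10) + (160a − 320)
  a^2 − 7a + 10 = ((1/160)a − 1/32)(160a − 320) + (0)
Last nonzero remainder: 160a − 320. Dividing through by 160 gives the monic gcd a − 2.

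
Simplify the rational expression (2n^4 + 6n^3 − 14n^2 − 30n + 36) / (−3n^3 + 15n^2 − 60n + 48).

(−2n^3 − 8n^2 + 6n + 36)/(3n^2 − 12n + 48)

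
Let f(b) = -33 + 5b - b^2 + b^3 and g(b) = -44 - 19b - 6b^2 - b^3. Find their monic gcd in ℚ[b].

Apply the Euclidean algorithm:
  b^3 - b^2 + 5b - 33 = (-1)(-b^3 - 6b^2 - 19b - 44) + (-7b^2 - 14b - 77)
  -b^3 - 6b^2 - 19b - 44 = ((1/7)b + 4/7)(-7b^2 - 14b - 77) + (0)
Last nonzero remainder: -7b^2 - 14b - 77. Dividing through by -7 gives the monic gcd b^2 + 2b + 11.

11 + 2b + b^2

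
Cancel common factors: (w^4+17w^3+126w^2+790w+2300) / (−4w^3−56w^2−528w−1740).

By polynomial division,
  w^4+17w^3+126w^2+790w+2300 = (−(1/4)w−3/4)(−4w^3−56w^2−528w−1740) + (−48w^2−41w+995)
  −4w^3−56w^2−528w−1740 = ((1/12)w+631/576)(−48w^2−41w+995) + (−(326017/576)w−1630085/576)
  −48w^2−41w+995 = ((27648/326017)w−114624/326017)(−(326017/576)w−1630085/576) + (0)
Last nonzero remainder: −(326017/576)w−1630085/576. Dividing through by −326017/576 gives the monic gcd w+5.
Cancel w+5 from numerator and denominator to get the reduced form.

(−w^3−12w^2−66w−460)/(4w^2+36w+348)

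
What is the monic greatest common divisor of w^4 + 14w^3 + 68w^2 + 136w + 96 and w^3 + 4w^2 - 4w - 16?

Repeated division with remainder:
  w^4 + 14w^3 + 68w^2 + 136w + 96 = (w + 10)(w^3 + 4w^2 - 4w - 16) + (32w^2 + 192w + 256)
  w^3 + 4w^2 - 4w - 16 = ((1/32)w - 1/16)(32w^2 + 192w + 256) + (0)
Last nonzero remainder: 32w^2 + 192w + 256. Dividing through by 32 gives the monic gcd w^2 + 6w + 8.

w^2 + 6w + 8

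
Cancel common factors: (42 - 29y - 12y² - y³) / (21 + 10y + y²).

By polynomial division,
  -y³ - 12y² - 29y + 42 = (-y - 2)(y² + 10y + 21) + (12y + 84)
  y² + 10y + 21 = ((1/12)y + 1/4)(12y + 84) + (0)
Last nonzero remainder: 12y + 84. Dividing through by 12 gives the monic gcd y + 7.
Cancel y + 7 from numerator and denominator to get the reduced form.

(6 - 5y - y²)/(3 + y)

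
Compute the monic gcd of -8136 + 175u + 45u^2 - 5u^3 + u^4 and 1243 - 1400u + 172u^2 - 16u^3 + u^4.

Apply the Euclidean algorithm:
  u^4 - 5u^3 + 45u^2 + 175u - 8136 = (u^4 - 16u^3 + 172u^2 - 1400u + 1243) + (11u^3 - 127u^2 + 1575u - 9379)
  u^4 - 16u^3 + 172u^2 - 1400u + 1243 = ((1/11)u - 49/121)(11u^3 - 127u^2 + 1575u - 9379) + (-(2736/121)u^2 + (10944/121)u - 309168/121)
  11u^3 - 127u^2 + 1575u - 9379 = (-(1331/2736)u + 10043/2736)(-(2736/121)u^2 + (10944/121)u - 309168/121) + (0)
Last nonzero remainder: -(2736/121)u^2 + (10944/121)u - 309168/121. Dividing through by -2736/121 gives the monic gcd u^2 - 4u + 113.

113 - 4u + u^2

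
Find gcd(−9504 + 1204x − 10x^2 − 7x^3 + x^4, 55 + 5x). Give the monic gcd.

Euclidean algorithm in ℚ[x]:
  x^4 − 7x^3 − 10x^2 + 1204x − 9504 = ((1/5)x^3 − (18/5)x^2 + (188/5)x − 864/5)(5x + 55) + (0)
Last nonzero remainder: 5x + 55. Dividing through by 5 gives the monic gcd x + 11.

11 + x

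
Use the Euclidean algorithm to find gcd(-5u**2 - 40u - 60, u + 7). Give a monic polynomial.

1

By polynomial division,
  -5u**2 - 40u - 60 = (-5u - 5)(u + 7) + (-25)
  u + 7 = (-(1/25)u - 7/25)(-25) + (0)
The last nonzero remainder is the constant -25, so the polynomials are coprime and gcd = 1.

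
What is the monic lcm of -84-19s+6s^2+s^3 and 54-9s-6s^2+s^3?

-1512+414s+195s^2-55s^3-3s^4+s^5

Apply the Euclidean algorithm:
  s^3+6s^2-19s-84 = (s^3-6s^2-9s+54) + (12s^2-10s-138)
  s^3-6s^2-9s+54 = ((1/12)s-31/72)(12s^2-10s-138) + (-(65/36)s-65/12)
  12s^2-10s-138 = (-(432/65)s+1656/65)(-(65/36)s-65/12) + (0)
Last nonzero remainder: -(65/36)s-65/12. Dividing through by -65/36 gives the monic gcd s+3.
Then lcm(f, g) = f·g / gcd(f, g); expanding and making the result monic gives the answer.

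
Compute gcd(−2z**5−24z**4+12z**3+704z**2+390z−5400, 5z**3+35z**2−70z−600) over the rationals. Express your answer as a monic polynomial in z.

z**2+z−20

Euclidean algorithm in ℚ[z]:
  −2z**5−24z**4+12z**3+704z**2+390z−5400 = (−(2/5)z**2−2z+54/5)(5z**3+35z**2−70z−600) + (−54z**2−54z+1080)
  5z**3+35z**2−70z−600 = (−(5/54)z−5/9)(−54z**2−54z+1080) + (0)
Last nonzero remainder: −54z**2−54z+1080. Dividing through by −54 gives the monic gcd z**2+z−20.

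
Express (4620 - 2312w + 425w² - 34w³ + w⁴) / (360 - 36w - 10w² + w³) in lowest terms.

(77 - 18w + w²)/(6 + w)

Repeated division with remainder:
  w⁴ - 34w³ + 425w² - 2312w + 4620 = (w - 24)(w³ - 10w² - 36w + 360) + (221w² - 3536w + 13260)
  w³ - 10w² - 36w + 360 = ((1/221)w + 6/221)(221w² - 3536w + 13260) + (0)
Last nonzero remainder: 221w² - 3536w + 13260. Dividing through by 221 gives the monic gcd w² - 16w + 60.
Cancel w² - 16w + 60 from numerator and denominator to get the reduced form.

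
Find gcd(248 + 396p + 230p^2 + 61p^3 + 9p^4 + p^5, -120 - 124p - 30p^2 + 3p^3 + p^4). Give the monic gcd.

Euclidean algorithm in ℚ[p]:
  p^5 + 9p^4 + 61p^3 + 230p^2 + 396p + 248 = (p + 6)(p^4 + 3p^3 - 30p^2 - 124p - 120) + (73p^3 + 534p^2 + 1260p + 968)
  p^4 + 3p^3 - 30p^2 - 124p - 120 = ((1/73)p - 315/5329)(73p^3 + 534p^2 + 1260p + 968) + (-(83640/5329)p^2 - (334560/5329)p - 334560/5329)
  73p^3 + 534p^2 + 1260p + 968 = (-(389017/83640)p - 644809/41820)(-(83640/5329)p^2 - (334560/5329)p - 334560/5329) + (0)
Last nonzero remainder: -(83640/5329)p^2 - (334560/5329)p - 334560/5329. Dividing through by -83640/5329 gives the monic gcd p^2 + 4p + 4.

4 + 4p + p^2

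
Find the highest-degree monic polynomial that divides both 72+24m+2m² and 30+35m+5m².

Apply the Euclidean algorithm:
  2m²+24m+72 = (2/5)(5m²+35m+30) + (10m+60)
  5m²+35m+30 = ((1/2)m+1/2)(10m+60) + (0)
Last nonzero remainder: 10m+60. Dividing through by 10 gives the monic gcd m+6.

6+m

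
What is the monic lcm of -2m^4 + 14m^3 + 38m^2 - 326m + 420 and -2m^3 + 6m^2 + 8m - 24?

m^5 - 5m^4 - 33m^3 + 125m^2 + 116m - 420

Apply the Euclidean algorithm:
  -2m^4 + 14m^3 + 38m^2 - 326m + 420 = (m - 4)(-2m^3 + 6m^2 + 8m - 24) + (54m^2 - 270m + 324)
  -2m^3 + 6m^2 + 8m - 24 = (-(1/27)m - 2/27)(54m^2 - 270m + 324) + (0)
Last nonzero remainder: 54m^2 - 270m + 324. Dividing through by 54 gives the monic gcd m^2 - 5m + 6.
Then lcm(f, g) = f·g / gcd(f, g); expanding and making the result monic gives the answer.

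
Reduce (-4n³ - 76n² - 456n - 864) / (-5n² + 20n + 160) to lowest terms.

(4n² + 60n + 216)/(5n - 40)

Euclidean algorithm in ℚ[n]:
  -4n³ - 76n² - 456n - 864 = ((4/5)n + 92/5)(-5n² + 20n + 160) + (-952n - 3808)
  -5n² + 20n + 160 = ((5/952)n - 5/119)(-952n - 3808) + (0)
Last nonzero remainder: -952n - 3808. Dividing through by -952 gives the monic gcd n + 4.
Cancel n + 4 from numerator and denominator to get the reduced form.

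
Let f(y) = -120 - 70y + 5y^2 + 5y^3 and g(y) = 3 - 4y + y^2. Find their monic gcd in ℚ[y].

Repeated division with remainder:
  5y^3 + 5y^2 - 70y - 120 = (5y + 25)(y^2 - 4y + 3) + (15y - 195)
  y^2 - 4y + 3 = ((1/15)y + 3/5)(15y - 195) + (120)
  15y - 195 = ((1/8)y - 13/8)(120) + (0)
The last nonzero remainder is the constant 120, so the polynomials are coprime and gcd = 1.

1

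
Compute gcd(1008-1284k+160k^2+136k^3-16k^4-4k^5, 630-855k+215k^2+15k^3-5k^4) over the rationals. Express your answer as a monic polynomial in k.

By polynomial division,
  -4k^5-16k^4+136k^3+160k^2-1284k+1008 = ((4/5)k+28/5)(-5k^4+15k^3+215k^2-855k+630) + (-120k^3-360k^2+3000k-2520)
  -5k^4+15k^3+215k^2-855k+630 = ((1/24)k-1/4)(-120k^3-360k^2+3000k-2520) + (0)
Last nonzero remainder: -120k^3-360k^2+3000k-2520. Dividing through by -120 gives the monic gcd k^3+3k^2-25k+21.

21-25k+3k^2+k^3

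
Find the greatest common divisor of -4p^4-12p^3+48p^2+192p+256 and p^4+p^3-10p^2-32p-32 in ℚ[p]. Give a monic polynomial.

p^3-p^2-8p-16

Apply the Euclidean algorithm:
  -4p^4-12p^3+48p^2+192p+256 = (-4)(p^4+p^3-10p^2-32p-32) + (-8p^3+8p^2+64p+128)
  p^4+p^3-10p^2-32p-32 = (-(1/8)p-1/4)(-8p^3+8p^2+64p+128) + (0)
Last nonzero remainder: -8p^3+8p^2+64p+128. Dividing through by -8 gives the monic gcd p^3-p^2-8p-16.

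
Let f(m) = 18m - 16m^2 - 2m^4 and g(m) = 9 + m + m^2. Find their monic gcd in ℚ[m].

9 + m + m^2

Apply the Euclidean algorithm:
  -2m^4 - 16m^2 + 18m = (-2m^2 + 2m)(m^2 + m + 9) + (0)
The last nonzero remainder m^2 + m + 9 is already monic.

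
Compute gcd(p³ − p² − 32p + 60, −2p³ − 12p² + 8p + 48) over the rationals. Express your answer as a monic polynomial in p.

By polynomial division,
  p³ − p² − 32p + 60 = (−1/2)(−2p³ − 12p² + 8p + 48) + (−7p² − 28p + 84)
  −2p³ − 12p² + 8p + 48 = ((2/7)p + 4/7)(−7p² − 28p + 84) + (0)
Last nonzero remainder: −7p² − 28p + 84. Dividing through by −7 gives the monic gcd p² + 4p − 12.

p² + 4p − 12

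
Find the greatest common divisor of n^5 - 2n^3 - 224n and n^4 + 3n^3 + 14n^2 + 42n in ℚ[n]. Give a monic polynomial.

Euclidean algorithm in ℚ[n]:
  n^5 - 2n^3 - 224n = (n - 3)(n^4 + 3n^3 + 14n^2 + 42n) + (-7n^3 - 98n)
  n^4 + 3n^3 + 14n^2 + 42n = (-(1/7)n - 3/7)(-7n^3 - 98n) + (0)
Last nonzero remainder: -7n^3 - 98n. Dividing through by -7 gives the monic gcd n^3 + 14n.

n^3 + 14n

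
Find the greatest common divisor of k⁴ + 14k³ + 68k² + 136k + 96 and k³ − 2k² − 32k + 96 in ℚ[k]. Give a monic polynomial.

By polynomial division,
  k⁴ + 14k³ + 68k² + 136k + 96 = (k + 16)(k³ − 2k² − 32k + 96) + (132k² + 552k − 1440)
  k³ − 2k² − 32k + 96 = ((1/132)k − 17/363)(132k² + 552k − 1440) + ((576/121)k + 3456/121)
  132k² + 552k − 1440 = ((1331/48)k − 605/12)((576/121)k + 3456/121) + (0)
Last nonzero remainder: (576/121)k + 3456/121. Dividing through by 576/121 gives the monic gcd k + 6.

k + 6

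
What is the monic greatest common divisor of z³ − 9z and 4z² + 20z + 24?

z + 3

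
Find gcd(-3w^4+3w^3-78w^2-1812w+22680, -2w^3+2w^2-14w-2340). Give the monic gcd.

w+10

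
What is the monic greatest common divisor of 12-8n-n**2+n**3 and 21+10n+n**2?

Euclidean algorithm in ℚ[n]:
  n**3-n**2-8n+12 = (n-11)(n**2+10n+21) + (81n+243)
  n**2+10n+21 = ((1/81)n+7/81)(81n+243) + (0)
Last nonzero remainder: 81n+243. Dividing through by 81 gives the monic gcd n+3.

3+n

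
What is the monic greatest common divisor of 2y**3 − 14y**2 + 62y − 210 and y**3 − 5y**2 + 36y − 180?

Apply the Euclidean algorithm:
  2y**3 − 14y**2 + 62y − 210 = (2)(y**3 − 5y**2 + 36y − 180) + (−4y**2 − 10y + 150)
  y**3 − 5y**2 + 36y − 180 = (−(1/4)y + 15/8)(−4y**2 − 10y + 150) + ((369/4)y − 1845/4)
  −4y**2 − 10y + 150 = (−(16/369)y − 40/123)((369/4)y − 1845/4) + (0)
Last nonzero remainder: (369/4)y − 1845/4. Dividing through by 369/4 gives the monic gcd y − 5.

y − 5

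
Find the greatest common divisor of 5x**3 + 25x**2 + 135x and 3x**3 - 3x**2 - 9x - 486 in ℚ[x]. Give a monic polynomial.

Apply the Euclidean algorithm:
  5x**3 + 25x**2 + 135x = (5/3)(3x**3 - 3x**2 - 9x - 486) + (30x**2 + 150x + 810)
  3x**3 - 3x**2 - 9x - 486 = ((1/10)x - 3/5)(30x**2 + 150x + 810) + (0)
Last nonzero remainder: 30x**2 + 150x + 810. Dividing through by 30 gives the monic gcd x**2 + 5x + 27.

x**2 + 5x + 27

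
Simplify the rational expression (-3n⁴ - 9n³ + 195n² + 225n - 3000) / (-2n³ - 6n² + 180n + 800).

(3n² - 30n + 75)/(2n - 20)

Repeated division with remainder:
  -3n⁴ - 9n³ + 195n² + 225n - 3000 = ((3/2)n)(-2n³ - 6n² + 180n + 800) + (-75n² - 975n - 3000)
  -2n³ - 6n² + 180n + 800 = ((2/75)n - 4/15)(-75n² - 975n - 3000) + (0)
Last nonzero remainder: -75n² - 975n - 3000. Dividing through by -75 gives the monic gcd n² + 13n + 40.
Cancel n² + 13n + 40 from numerator and denominator to get the reduced form.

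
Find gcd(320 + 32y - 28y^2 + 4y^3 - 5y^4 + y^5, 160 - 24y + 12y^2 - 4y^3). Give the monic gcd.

-40 + 6y - 3y^2 + y^3

Apply the Euclidean algorithm:
  y^5 - 5y^4 + 4y^3 - 28y^2 + 32y + 320 = (-(1/4)y^2 + (1/2)y + 2)(-4y^3 + 12y^2 - 24y + 160) + (0)
Last nonzero remainder: -4y^3 + 12y^2 - 24y + 160. Dividing through by -4 gives the monic gcd y^3 - 3y^2 + 6y - 40.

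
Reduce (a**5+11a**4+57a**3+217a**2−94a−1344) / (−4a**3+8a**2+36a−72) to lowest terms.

(−a**3−10a**2−53a−224)/(4a−12)

Euclidean algorithm in ℚ[a]:
  a**5+11a**4+57a**3+217a**2−94a−1344 = (−(1/4)a**2−(13/4)a−23)(−4a**3+8a**2+36a−72) + (500a**2+500a−3000)
  −4a**3+8a**2+36a−72 = (−(1/125)a+3/125)(500a**2+500a−3000) + (0)
Last nonzero remainder: 500a**2+500a−3000. Dividing through by 500 gives the monic gcd a**2+a−6.
Cancel a**2+a−6 from numerator and denominator to get the reduced form.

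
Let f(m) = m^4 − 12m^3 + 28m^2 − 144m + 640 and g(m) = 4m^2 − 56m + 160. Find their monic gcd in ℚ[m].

m^2 − 14m + 40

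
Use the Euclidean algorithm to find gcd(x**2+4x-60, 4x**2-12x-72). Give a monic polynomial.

x-6

Euclidean algorithm in ℚ[x]:
  x**2+4x-60 = (1/4)(4x**2-12x-72) + (7x-42)
  4x**2-12x-72 = ((4/7)x+12/7)(7x-42) + (0)
Last nonzero remainder: 7x-42. Dividing through by 7 gives the monic gcd x-6.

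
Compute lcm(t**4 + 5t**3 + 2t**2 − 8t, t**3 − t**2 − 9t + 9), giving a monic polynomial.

t**6 + 5t**5 − 7t**4 − 53t**3 − 18t**2 + 72t

Euclidean algorithm in ℚ[t]:
  t**4 + 5t**3 + 2t**2 − 8t = (t + 6)(t**3 − t**2 − 9t + 9) + (17t**2 + 37t − 54)
  t**3 − t**2 − 9t + 9 = ((1/17)t − 54/289)(17t**2 + 37t − 54) + ((315/289)t − 315/289)
  17t**2 + 37t − 54 = ((4913/315)t + 1734/35)((315/289)t − 315/289) + (0)
Last nonzero remainder: (315/289)t − 315/289. Dividing through by 315/289 gives the monic gcd t − 1.
Then lcm(f, g) = f·g / gcd(f, g); expanding and making the result monic gives the answer.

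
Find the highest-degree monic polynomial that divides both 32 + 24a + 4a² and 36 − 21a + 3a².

Apply the Euclidean algorithm:
  4a² + 24a + 32 = (4/3)(3a² − 21a + 36) + (52a − 16)
  3a² − 21a + 36 = ((3/52)a − 261/676)(52a − 16) + (5040/169)
  52a − 16 = ((2197/1260)a − 169/315)(5040/169) + (0)
The last nonzero remainder is the constant 5040/169, so the polynomials are coprime and gcd = 1.

1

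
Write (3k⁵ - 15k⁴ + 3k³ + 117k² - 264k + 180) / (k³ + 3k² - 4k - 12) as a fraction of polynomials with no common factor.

Euclidean algorithm in ℚ[k]:
  3k⁵ - 15k⁴ + 3k³ + 117k² - 264k + 180 = (3k² - 24k + 87)(k³ + 3k² - 4k - 12) + (-204k² - 204k + 1224)
  k³ + 3k² - 4k - 12 = (-(1/204)k - 1/102)(-204k² - 204k + 1224) + (0)
Last nonzero remainder: -204k² - 204k + 1224. Dividing through by -204 gives the monic gcd k² + k - 6.
Cancel k² + k - 6 from numerator and denominator to get the reduced form.

(3k³ - 18k² + 39k - 30)/(k + 2)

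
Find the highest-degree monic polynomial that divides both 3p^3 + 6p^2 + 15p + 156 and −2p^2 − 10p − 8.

p + 4

Repeated division with remainder:
  3p^3 + 6p^2 + 15p + 156 = (−(3/2)p + 9/2)(−2p^2 − 10p − 8) + (48p + 192)
  −2p^2 − 10p − 8 = (−(1/24)p − 1/24)(48p + 192) + (0)
Last nonzero remainder: 48p + 192. Dividing through by 48 gives the monic gcd p + 4.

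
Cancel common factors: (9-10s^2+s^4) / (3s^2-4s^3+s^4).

(3+4s+s^2)/(s^2)

Apply the Euclidean algorithm:
  s^4-10s^2+9 = (s^4-4s^3+3s^2) + (4s^3-13s^2+9)
  s^4-4s^3+3s^2 = ((1/4)s-3/16)(4s^3-13s^2+9) + ((9/16)s^2-(9/4)s+27/16)
  4s^3-13s^2+9 = ((64/9)s+16/3)((9/16)s^2-(9/4)s+27/16) + (0)
Last nonzero remainder: (9/16)s^2-(9/4)s+27/16. Dividing through by 9/16 gives the monic gcd s^2-4s+3.
Cancel s^2-4s+3 from numerator and denominator to get the reduced form.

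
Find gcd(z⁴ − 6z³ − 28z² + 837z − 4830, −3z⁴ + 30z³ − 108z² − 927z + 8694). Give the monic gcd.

z³ − 16z² + 132z − 483

Apply the Euclidean algorithm:
  z⁴ − 6z³ − 28z² + 837z − 4830 = (−1/3)(−3z⁴ + 30z³ − 108z² − 927z + 8694) + (4z³ − 64z² + 528z − 1932)
  −3z⁴ + 30z³ − 108z² − 927z + 8694 = (−(3/4)z − 9/2)(4z³ − 64z² + 528z − 1932) + (0)
Last nonzero remainder: 4z³ − 64z² + 528z − 1932. Dividing through by 4 gives the monic gcd z³ − 16z² + 132z − 483.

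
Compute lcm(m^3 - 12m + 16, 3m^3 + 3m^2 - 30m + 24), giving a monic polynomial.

Repeated division with remainder:
  m^3 - 12m + 16 = (1/3)(3m^3 + 3m^2 - 30m + 24) + (-m^2 - 2m + 8)
  3m^3 + 3m^2 - 30m + 24 = (-3m + 3)(-m^2 - 2m + 8) + (0)
Last nonzero remainder: -m^2 - 2m + 8. Dividing through by -1 gives the monic gcd m^2 + 2m - 8.
Then lcm(f, g) = f·g / gcd(f, g); expanding and making the result monic gives the answer.

m^4 - m^3 - 12m^2 + 28m - 16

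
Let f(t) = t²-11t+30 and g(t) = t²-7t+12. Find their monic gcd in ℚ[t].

1

Euclidean algorithm in ℚ[t]:
  t²-11t+30 = (t²-7t+12) + (-4t+18)
  t²-7t+12 = (-(1/4)t+5/8)(-4t+18) + (3/4)
  -4t+18 = (-(16/3)t+24)(3/4) + (0)
The last nonzero remainder is the constant 3/4, so the polynomials are coprime and gcd = 1.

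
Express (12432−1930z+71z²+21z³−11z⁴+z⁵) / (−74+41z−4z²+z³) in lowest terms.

(336−34z−9z²+z³)/(−2+z)

By polynomial division,
  z⁵−11z⁴+21z³+71z²−1930z+12432 = (z²−7z−48)(z³−4z²+41z−74) + (240z²−480z+8880)
  z³−4z²+41z−74 = ((1/240)z−1/120)(240z²−480z+8880) + (0)
Last nonzero remainder: 240z²−480z+8880. Dividing through by 240 gives the monic gcd z²−2z+37.
Cancel z²−2z+37 from numerator and denominator to get the reduced form.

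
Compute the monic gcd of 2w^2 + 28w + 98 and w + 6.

1

Euclidean algorithm in ℚ[w]:
  2w^2 + 28w + 98 = (2w + 16)(w + 6) + (2)
  w + 6 = ((1/2)w + 3)(2) + (0)
The last nonzero remainder is the constant 2, so the polynomials are coprime and gcd = 1.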